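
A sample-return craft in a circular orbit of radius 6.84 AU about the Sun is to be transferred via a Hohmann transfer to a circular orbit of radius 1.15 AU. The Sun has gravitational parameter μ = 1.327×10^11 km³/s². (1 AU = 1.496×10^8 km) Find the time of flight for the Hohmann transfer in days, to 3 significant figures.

t = 1460 days

In km: r₁ = 6.84 × 1.496×10^8 = 1.023264×10^9 km; r₂ = 1.15 × 1.496×10^8 = 1.7204×10^8 km.
The Hohmann ellipse has a_t = (r₁ + r₂)/2 = 5.97652×10^8 km.
Half the transfer-orbit period gives t = π√(a_t³/μ) = 1.260×10^8 s.
Converting: 1.260×10^8 s ÷ 86400 s/day = 1460 days.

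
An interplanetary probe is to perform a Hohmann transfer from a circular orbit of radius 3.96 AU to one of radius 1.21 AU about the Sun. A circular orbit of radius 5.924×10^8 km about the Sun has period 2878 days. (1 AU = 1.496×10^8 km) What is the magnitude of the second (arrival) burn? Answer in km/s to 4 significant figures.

Δv₂ = 6.437 km/s

From Kepler's third law T² = 4π²r³/μ at r = 5.924×10^8 km, T = 2878 days = 2878 × 86400 s = 2.486592×10^8 s: μ = 4π²r³/T² = 1.32738×10^11 km³/s².
In km: r₁ = 3.96 × 1.496×10^8 = 5.92416×10^8 km; r₂ = 1.21 × 1.496×10^8 = 1.81016×10^8 km.
Transfer-ellipse semi-major axis a_t = (r₁ + r₂)/2 = (5.92416×10^8 + 1.81016×10^8)/2 = 3.86716×10^8 km.
Circular speed at r = 1.81016×10^8 km: v_c = √(μ/r) = 27.079 km/s.
Transfer-orbit speed at the same r (vis-viva, a = a_t): v_t = √[μ(2/r − 1/a_t)] = 33.516 km/s.
Δv₂ = |v_t − v_c| = |33.516 − 27.079| = 6.437 km/s.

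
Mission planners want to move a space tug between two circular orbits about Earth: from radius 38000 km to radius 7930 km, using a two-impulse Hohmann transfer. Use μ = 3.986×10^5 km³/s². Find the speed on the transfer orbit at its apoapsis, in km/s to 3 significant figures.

The Hohmann ellipse has a_t = (r₁ + r₂)/2 = 22965 km.
At apoapsis, r = 38000 km.
Applying v² = μ(2/r − 1/a_t): v = 1.903 km/s.

v = 1.90 km/s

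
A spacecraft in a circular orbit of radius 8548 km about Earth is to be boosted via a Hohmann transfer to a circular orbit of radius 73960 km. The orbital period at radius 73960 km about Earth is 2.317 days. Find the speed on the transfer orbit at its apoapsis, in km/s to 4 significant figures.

From Kepler's third law T² = 4π²r³/μ at r = 73960 km, T = 2.317 days = 2.317 × 86400 s = 2.001888×10^5 s: μ = 4π²r³/T² = 3.98539×10^5 km³/s².
The Hohmann ellipse has a_t = (r₁ + r₂)/2 = 41254 km.
At apoapsis, r = 73960 km.
From the vis-viva equation, v = √[μ(2/r − 1/a_t)] = 1.057 km/s.

v = 1.057 km/s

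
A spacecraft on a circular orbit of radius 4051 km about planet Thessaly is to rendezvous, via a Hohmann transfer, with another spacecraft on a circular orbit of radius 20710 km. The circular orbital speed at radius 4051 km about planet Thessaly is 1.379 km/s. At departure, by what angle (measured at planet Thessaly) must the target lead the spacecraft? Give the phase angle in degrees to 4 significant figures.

φ = 96.80°

From the circular-orbit relation v² = μ/r at r = 4051 km: μ = v²r = (1.379)² × 4051 = 7703.55 km³/s².
Transfer-ellipse semi-major axis a_t = (r₁ + r₂)/2 = (4051 + 20710)/2 = 12380.5 km.
The half-period of the transfer ellipse is t = π√(a_t³/μ) = 49307.4 s.
Target angular speed ω₂ = √(μ/r₂³) = 2.94493×10^-5 rad/s.
Angle swept by the target during transfer: ω₂·t = 1.4521 rad = 83.20°.
The spacecraft traverses 180° on the transfer ellipse, so the target must lead by 180° − 83.20° = 96.80°.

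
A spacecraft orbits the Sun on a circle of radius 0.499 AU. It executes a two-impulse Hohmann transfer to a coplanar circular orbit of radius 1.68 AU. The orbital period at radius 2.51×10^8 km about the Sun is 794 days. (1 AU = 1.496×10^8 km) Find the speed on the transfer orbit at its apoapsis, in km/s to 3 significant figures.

From Kepler's third law T² = 4π²r³/μ at r = 2.51×10^8 km, T = 794 days = 794 × 86400 s = 6.86016×10^7 s: μ = 4π²r³/T² = 1.32652×10^11 km³/s².
In km: r₁ = 0.499 × 1.496×10^8 = 7.46504×10^7 km; r₂ = 1.68 × 1.496×10^8 = 2.51328×10^8 km.
Transfer-ellipse semi-major axis a_t = (r₁ + r₂)/2 = (7.46504×10^7 + 2.51328×10^8)/2 = 1.629892×10^8 km.
At apoapsis, r = 2.51328×10^8 km.
Applying v² = μ(2/r − 1/a_t): v = 15.55 km/s.

v = 15.5 km/s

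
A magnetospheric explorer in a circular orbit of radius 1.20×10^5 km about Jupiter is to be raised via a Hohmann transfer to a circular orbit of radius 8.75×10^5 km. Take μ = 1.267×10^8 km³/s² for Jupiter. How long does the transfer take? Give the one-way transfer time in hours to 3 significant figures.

The Hohmann ellipse has a_t = (r₁ + r₂)/2 = 4.975×10^5 km.
By Kepler's third law the transfer-orbit period is T = 2π√(a_t³/μ), so t = T/2 = 97940 s.
Converting: 97940 s ÷ 3600 s/hour = 27.2 hours.

t = 27.2 hours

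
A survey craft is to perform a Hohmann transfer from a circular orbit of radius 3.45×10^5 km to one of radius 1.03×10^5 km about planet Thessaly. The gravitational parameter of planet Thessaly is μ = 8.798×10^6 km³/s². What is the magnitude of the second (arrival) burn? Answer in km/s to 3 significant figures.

Δv₂ = 2.23 km/s

The Hohmann ellipse has a_t = (r₁ + r₂)/2 = 2.240×10^5 km.
Circular speed at r = 1.030×10^5 km: v_c = √(μ/r) = 9.242 km/s.
Transfer-orbit speed at the same r (vis-viva, a = a_t): v_t = √[μ(2/r − 1/a_t)] = 11.47 km/s.
Δv₂ = |v_t − v_c| = |11.47 − 9.242| = 2.228 km/s.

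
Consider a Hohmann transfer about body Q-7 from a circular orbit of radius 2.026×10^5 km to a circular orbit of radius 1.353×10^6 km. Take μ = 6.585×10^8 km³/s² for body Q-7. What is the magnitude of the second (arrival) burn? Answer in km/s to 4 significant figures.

Δv₂ = 10.80 km/s

The Hohmann ellipse has a_t = (r₁ + r₂)/2 = 7.778×10^5 km.
On the circular orbit at r = 1.353×10^6 km, v_c = √(μ/r) = 22.06 km/s.
Transfer-orbit speed at the same r (vis-viva, a = a_t): v_t = √[μ(2/r − 1/a_t)] = 11.26 km/s.
Δv₂ = |v_t − v_c| = |11.26 − 22.06| = 10.80 km/s.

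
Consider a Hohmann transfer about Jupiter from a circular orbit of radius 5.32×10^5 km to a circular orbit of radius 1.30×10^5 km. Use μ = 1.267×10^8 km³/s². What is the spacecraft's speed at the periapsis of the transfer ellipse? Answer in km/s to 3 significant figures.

v = 39.6 km/s

Transfer-ellipse semi-major axis a_t = (r₁ + r₂)/2 = (5.320×10^5 + 1.300×10^5)/2 = 3.310×10^5 km.
At periapsis, r = 1.300×10^5 km.
Applying v² = μ(2/r − 1/a_t): v = 39.58 km/s.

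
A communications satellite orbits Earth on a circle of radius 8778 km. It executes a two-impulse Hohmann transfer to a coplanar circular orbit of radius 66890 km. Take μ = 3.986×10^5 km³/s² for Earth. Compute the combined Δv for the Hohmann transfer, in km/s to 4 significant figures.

Δv = 3.487 km/s

Transfer-ellipse semi-major axis a_t = (r₁ + r₂)/2 = (8778 + 66890)/2 = 37834 km.
At r₁ the circular-orbit speed is v₁ = √(μ/r₁) = 6.7386 km/s.
Transfer-orbit speed at r₁ (vis-viva): v_p = √[μ(2/r₁ − 1/a_t)] = 8.9600 km/s.
First burn Δv₁ = |v_p − v₁| = 2.2214 km/s.
At r₂, v₂ = √(μ/r₂) = 2.4411 km/s.
Transfer-orbit speed at r₂: v_a = √[μ(2/r₂ − 1/a_t)] = 1.1758 km/s.
Second burn Δv₂ = |v₂ − v_a| = 1.2653 km/s.
Total Δv = Δv₁ + Δv₂ = 3.487 km/s.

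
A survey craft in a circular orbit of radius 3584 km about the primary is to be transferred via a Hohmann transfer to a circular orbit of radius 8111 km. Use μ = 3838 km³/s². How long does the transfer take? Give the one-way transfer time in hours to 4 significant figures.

Transfer-ellipse semi-major axis a_t = (r₁ + r₂)/2 = (3584 + 8111)/2 = 5847.5 km.
Half the transfer-orbit period gives t = π√(a_t³/μ) = 22675 s.
Converting: 22675 s ÷ 3600 s/hour = 6.299 hours.

t = 6.299 hours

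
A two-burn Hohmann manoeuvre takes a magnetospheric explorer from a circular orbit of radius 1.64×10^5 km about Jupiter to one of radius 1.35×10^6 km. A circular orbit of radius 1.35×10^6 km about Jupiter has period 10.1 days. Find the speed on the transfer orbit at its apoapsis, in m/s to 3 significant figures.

v = 4520 m/s

From Kepler's third law T² = 4π²r³/μ at r = 1.35×10^6 km, T = 10.1 days = 10.1 × 86400 s = 8.7264×10^5 s: μ = 4π²r³/T² = 1.27553×10^8 km³/s².
The Hohmann ellipse has a_t = (r₁ + r₂)/2 = 7.570×10^5 km.
The apoapsis of the transfer ellipse is at r = 1.350×10^6 km.
Applying v² = μ(2/r − 1/a_t): v = 4.524 km/s.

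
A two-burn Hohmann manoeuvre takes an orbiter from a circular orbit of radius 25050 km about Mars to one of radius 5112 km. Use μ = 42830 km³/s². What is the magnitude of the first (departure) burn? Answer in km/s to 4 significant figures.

Δv₁ = 0.5463 km/s

Transfer-ellipse semi-major axis a_t = (r₁ + r₂)/2 = (25050 + 5112)/2 = 15081 km.
On the circular orbit at r = 25050 km, v_c = √(μ/r) = 1.3076 km/s.
Transfer-orbit speed at the same r (vis-viva, a = a_t): v_t = √[μ(2/r − 1/a_t)] = 0.76129 km/s.
Δv₁ = |v_t − v_c| = |0.76129 − 1.3076| = 0.5463 km/s.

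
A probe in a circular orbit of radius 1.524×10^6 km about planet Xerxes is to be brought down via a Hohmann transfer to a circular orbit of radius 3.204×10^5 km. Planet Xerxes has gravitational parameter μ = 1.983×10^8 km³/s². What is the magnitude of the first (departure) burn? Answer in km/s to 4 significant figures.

The Hohmann ellipse has a_t = (r₁ + r₂)/2 = 9.222×10^5 km.
Circular speed at r = 1.524×10^6 km: v_c = √(μ/r) = 11.407 km/s.
Vis-viva on the transfer ellipse at r = 1.524×10^6 km gives v_t = √[μ(2/r − 1/a_t)] = 6.7236 km/s.
Δv₁ = |v_t − v_c| = |6.7236 − 11.407| = 4.683 km/s.

Δv₁ = 4.683 km/s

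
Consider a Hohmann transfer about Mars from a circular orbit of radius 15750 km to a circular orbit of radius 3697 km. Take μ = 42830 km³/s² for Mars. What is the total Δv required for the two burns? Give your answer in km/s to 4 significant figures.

Δv = 1.560 km/s

Semi-major axis of the transfer orbit: a_t = (15750 + 3697)/2 = 9723.5 km.
Circular speed at r₁: v₁ = √(μ/r₁) = √(42830/15750) = 1.6490 km/s.
Transfer-orbit speed at r₁ (vis-viva): v_a = √[μ(2/r₁ − 1/a_t)] = 1.0168 km/s.
First burn Δv₁ = |v_a − v₁| = 0.6322 km/s.
Circular speed at r₂: v₂ = √(μ/r₂) = 3.4037 km/s.
Transfer-orbit speed at r₂: v_p = √[μ(2/r₂ − 1/a_t)] = 4.3319 km/s.
Second burn Δv₂ = |v₂ − v_p| = 0.9282 km/s.
Total Δv = Δv₁ + Δv₂ = 1.560 km/s.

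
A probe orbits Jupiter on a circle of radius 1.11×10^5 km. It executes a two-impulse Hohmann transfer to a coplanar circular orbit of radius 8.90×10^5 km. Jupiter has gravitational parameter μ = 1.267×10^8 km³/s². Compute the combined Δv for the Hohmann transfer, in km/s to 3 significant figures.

The Hohmann ellipse has a_t = (r₁ + r₂)/2 = 5.005×10^5 km.
Circular speed at r₁: v₁ = √(μ/r₁) = √(1.267×10^8/1.110×10^5) = 33.785 km/s.
On the transfer ellipse at r₁, vis-viva equation gives v_p = √[μ(2/r₁ − 1/a_t)] = 45.053 km/s.
First burn Δv₁ = |v_p − v₁| = 11.27 km/s.
Circular speed at r₂: v₂ = √(μ/r₂) = 11.9315 km/s.
Transfer-orbit speed at r₂: v_a = √[μ(2/r₂ − 1/a_t)] = 5.61892 km/s.
Second burn Δv₂ = |v₂ − v_a| = 6.313 km/s.
Total Δv = Δv₁ + Δv₂ = 17.58 km/s.

Δv = 17.6 km/s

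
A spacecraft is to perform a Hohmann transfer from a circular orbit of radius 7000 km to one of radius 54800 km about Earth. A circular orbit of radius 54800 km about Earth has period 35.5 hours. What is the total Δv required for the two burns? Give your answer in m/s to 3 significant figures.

Δv = 3910 m/s

From Kepler's third law T² = 4π²r³/μ at r = 54800 km, T = 35.5 hours = 35.5 × 3600 s = 1.278×10^5 s: μ = 4π²r³/T² = 3.97777×10^5 km³/s².
Semi-major axis of the transfer orbit: a_t = (7000 + 54800)/2 = 30900 km.
Circular speed at r₁: v₁ = √(μ/r₁) = √(3.97777×10^5/7000) = 7.53826 km/s.
Transfer-orbit speed at r₁ (vis-viva equation): v_p = √[μ(2/r₁ − 1/a_t)] = 10.0388 km/s.
First burn Δv₁ = |v_p − v₁| = 2.5005 km/s.
At r₂, v₂ = √(μ/r₂) = 2.6942 km/s.
Transfer-orbit speed at r₂: v_a = √[μ(2/r₂ − 1/a_t)] = 1.2823 km/s.
Second burn Δv₂ = |v₂ − v_a| = 1.4119 km/s.
Total Δv = Δv₁ + Δv₂ = 3.912 km/s.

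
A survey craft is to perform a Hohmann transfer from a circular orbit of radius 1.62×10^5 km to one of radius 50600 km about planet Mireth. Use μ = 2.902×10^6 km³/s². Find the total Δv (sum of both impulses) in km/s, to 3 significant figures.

Δv = 3.09 km/s

Semi-major axis of the transfer orbit: a_t = (1.620×10^5 + 50600)/2 = 1.063×10^5 km.
Circular speed at r₁: v₁ = √(μ/r₁) = √(2.902×10^6/1.620×10^5) = 4.232 km/s.
On the transfer ellipse at r₁, vis-viva gives v_a = √[μ(2/r₁ − 1/a_t)] = 2.920 km/s.
First burn Δv₁ = |v_a − v₁| = 1.312 km/s.
Circular speed at r₂: v₂ = √(μ/r₂) = 7.573 km/s.
Transfer-orbit speed at r₂: v_p = √[μ(2/r₂ − 1/a_t)] = 9.349 km/s.
Second burn Δv₂ = |v₂ − v_p| = 1.776 km/s.
Total Δv = Δv₁ + Δv₂ = 3.088 km/s.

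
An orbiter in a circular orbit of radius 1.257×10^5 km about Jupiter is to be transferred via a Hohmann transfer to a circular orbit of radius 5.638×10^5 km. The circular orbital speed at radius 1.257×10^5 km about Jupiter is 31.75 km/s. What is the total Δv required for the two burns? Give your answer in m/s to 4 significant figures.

Δv = 14790 m/s

From the circular-orbit relation v² = μ/r at r = 1.257×10^5 km: μ = v²r = (31.75)² × 1.257×10^5 = 1.26713×10^8 km³/s².
Transfer-ellipse semi-major axis a_t = (r₁ + r₂)/2 = (1.257×10^5 + 5.638×10^5)/2 = 3.4475×10^5 km.
Circular speed at r₁: v₁ = √(μ/r₁) = √(1.26713×10^8/1.257×10^5) = 31.750 km/s.
On the transfer ellipse at r₁, v² = μ(2/r − 1/a) gives v_p = √[μ(2/r₁ − 1/a_t)] = 40.603 km/s.
First burn Δv₁ = |v_p − v₁| = 8.853 km/s.
At r₂, v₂ = √(μ/r₂) = 14.9916 km/s.
Transfer-orbit speed at r₂: v_a = √[μ(2/r₂ − 1/a_t)] = 9.05241 km/s.
Second burn Δv₂ = |v₂ − v_a| = 5.939 km/s.
Total Δv = Δv₁ + Δv₂ = 14.79 km/s.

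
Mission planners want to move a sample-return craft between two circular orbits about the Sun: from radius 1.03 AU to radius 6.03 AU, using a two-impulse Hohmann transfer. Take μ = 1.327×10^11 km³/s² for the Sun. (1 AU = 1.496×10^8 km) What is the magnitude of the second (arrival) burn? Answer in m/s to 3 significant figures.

In km: r₁ = 1.03 × 1.496×10^8 = 1.54088×10^8 km; r₂ = 6.03 × 1.496×10^8 = 9.02088×10^8 km.
Semi-major axis of the transfer orbit: a_t = (1.54088×10^8 + 9.02088×10^8)/2 = 5.28088×10^8 km.
On the circular orbit at r = 9.02088×10^8 km, v_c = √(μ/r) = 12.1286 km/s.
Transfer-orbit speed at the same r (vis-viva, a = a_t): v_t = √[μ(2/r − 1/a_t)] = 6.55152 km/s.
Δv₂ = |v_t − v_c| = |6.55152 − 12.1286| = 5.577 km/s.

Δv₂ = 5580 m/s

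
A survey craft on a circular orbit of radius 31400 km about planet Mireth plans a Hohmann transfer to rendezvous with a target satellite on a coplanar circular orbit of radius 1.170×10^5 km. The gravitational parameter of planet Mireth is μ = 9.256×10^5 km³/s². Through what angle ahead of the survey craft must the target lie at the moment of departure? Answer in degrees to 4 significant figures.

Transfer-ellipse semi-major axis a_t = (r₁ + r₂)/2 = (31400 + 1.170×10^5)/2 = 74200 km.
The half-period of the transfer ellipse is t = π√(a_t³/μ) = 66000 s.
Target angular speed ω₂ = √(μ/r₂³) = 2.404×10^-5 rad/s.
Angle swept by the target during transfer: ω₂·t = 1.5866 rad = 90.91°.
The survey craft traverses 180° on the transfer ellipse, so the target must lead by 180° − 90.91° = 89.09°.

φ = 89.09°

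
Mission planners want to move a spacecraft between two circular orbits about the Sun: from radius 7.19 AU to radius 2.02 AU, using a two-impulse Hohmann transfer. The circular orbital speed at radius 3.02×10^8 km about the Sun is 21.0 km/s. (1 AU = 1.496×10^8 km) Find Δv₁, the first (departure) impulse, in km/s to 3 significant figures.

Δv₁ = 3.76 km/s

From the circular-orbit relation v² = μ/r at r = 3.02×10^8 km: μ = v²r = (21.0)² × 3.02×10^8 = 1.33182×10^11 km³/s².
In km: r₁ = 7.19 × 1.496×10^8 = 1.075624×10^9 km; r₂ = 2.02 × 1.496×10^8 = 3.02192×10^8 km.
The Hohmann ellipse has a_t = (r₁ + r₂)/2 = 6.88908×10^8 km.
Circular speed at r = 1.075624×10^9 km: v_c = √(μ/r) = 11.1274 km/s.
Vis-viva on the transfer ellipse at r = 1.075624×10^9 km gives v_t = √[μ(2/r − 1/a_t)] = 7.36976 km/s.
Δv₁ = |v_t − v_c| = |7.36976 − 11.1274| = 3.758 km/s.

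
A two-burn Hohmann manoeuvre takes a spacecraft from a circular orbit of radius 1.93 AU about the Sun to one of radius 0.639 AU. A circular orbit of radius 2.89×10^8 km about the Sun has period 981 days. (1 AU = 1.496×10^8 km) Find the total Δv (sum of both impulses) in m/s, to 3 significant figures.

Δv = 14700 m/s

From Kepler's third law T² = 4π²r³/μ at r = 2.89×10^8 km, T = 981 days = 981 × 86400 s = 8.47584×10^7 s: μ = 4π²r³/T² = 1.32644×10^11 km³/s².
In km: r₁ = 1.93 × 1.496×10^8 = 2.88728×10^8 km; r₂ = 0.639 × 1.496×10^8 = 9.55944×10^7 km.
Semi-major axis of the transfer orbit: a_t = (2.88728×10^8 + 9.55944×10^7)/2 = 1.921612×10^8 km.
At r₁ the circular-orbit speed is v₁ = √(μ/r₁) = 21.434 km/s.
On the transfer ellipse at r₁, vis-viva equation gives v_a = √[μ(2/r₁ − 1/a_t)] = 15.118 km/s.
First burn Δv₁ = |v_a − v₁| = 6.316 km/s.
At r₂, v₂ = √(μ/r₂) = 37.25 km/s.
Transfer-orbit speed at r₂: v_p = √[μ(2/r₂ − 1/a_t)] = 45.66 km/s.
Second burn Δv₂ = |v₂ − v_p| = 8.410 km/s.
Total Δv = Δv₁ + Δv₂ = 14.73 km/s.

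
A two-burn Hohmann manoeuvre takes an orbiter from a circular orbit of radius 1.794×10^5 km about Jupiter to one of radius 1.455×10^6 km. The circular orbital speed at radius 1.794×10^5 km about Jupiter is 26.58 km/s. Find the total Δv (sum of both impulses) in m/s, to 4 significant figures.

Δv = 13850 m/s

From the circular-orbit relation v² = μ/r at r = 1.794×10^5 km: μ = v²r = (26.58)² × 1.794×10^5 = 1.26745×10^8 km³/s².
The Hohmann ellipse has a_t = (r₁ + r₂)/2 = 8.172×10^5 km.
At r₁ the circular-orbit speed is v₁ = √(μ/r₁) = 26.580 km/s.
On the transfer ellipse at r₁, vis-viva gives v_p = √[μ(2/r₁ − 1/a_t)] = 35.467 km/s.
First burn Δv₁ = |v_p − v₁| = 8.887 km/s.
Circular speed at r₂: v₂ = √(μ/r₂) = 9.333 km/s.
Transfer-orbit speed at r₂: v_a = √[μ(2/r₂ − 1/a_t)] = 4.373 km/s.
Second burn Δv₂ = |v₂ − v_a| = 4.960 km/s.
Total Δv = Δv₁ + Δv₂ = 13.85 km/s.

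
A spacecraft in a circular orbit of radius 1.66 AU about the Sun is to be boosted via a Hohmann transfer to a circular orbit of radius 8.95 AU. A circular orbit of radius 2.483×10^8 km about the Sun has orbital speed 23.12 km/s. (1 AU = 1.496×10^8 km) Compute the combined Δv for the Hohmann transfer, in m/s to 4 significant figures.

From the circular-orbit relation v² = μ/r at r = 2.483×10^8 km: μ = v²r = (23.12)² × 2.483×10^8 = 1.32725×10^11 km³/s².
In km: r₁ = 1.66 × 1.496×10^8 = 2.48336×10^8 km; r₂ = 8.95 × 1.496×10^8 = 1.33892×10^9 km.
The Hohmann ellipse has a_t = (r₁ + r₂)/2 = 7.93628×10^8 km.
At r₁ the circular-orbit speed is v₁ = √(μ/r₁) = 23.12 km/s.
Transfer-orbit speed at r₁ (vis-viva equation): v_p = √[μ(2/r₁ − 1/a_t)] = 30.03 km/s.
First burn Δv₁ = |v_p − v₁| = 6.910 km/s.
Circular speed at r₂: v₂ = √(μ/r₂) = 9.956 km/s.
Transfer-orbit speed at r₂: v_a = √[μ(2/r₂ − 1/a_t)] = 5.569 km/s.
Second burn Δv₂ = |v₂ − v_a| = 4.387 km/s.
Δv = Δv₁ + Δv₂ = 6.910 + 4.387 = 11.30 km/s.

Δv = 11300 m/s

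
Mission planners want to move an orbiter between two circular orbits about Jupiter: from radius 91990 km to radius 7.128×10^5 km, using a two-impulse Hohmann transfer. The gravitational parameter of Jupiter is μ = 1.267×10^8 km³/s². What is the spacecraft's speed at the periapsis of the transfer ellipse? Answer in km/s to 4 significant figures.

v = 49.39 km/s

The Hohmann ellipse has a_t = (r₁ + r₂)/2 = 4.02395×10^5 km.
The periapsis of the transfer ellipse is at r = 91990 km.
Vis-viva: v = √[μ(2/r − 1/a_t)] = √[1.267×10^8 × (2/91990 − 1/4.02395×10^5)] = 49.39 km/s.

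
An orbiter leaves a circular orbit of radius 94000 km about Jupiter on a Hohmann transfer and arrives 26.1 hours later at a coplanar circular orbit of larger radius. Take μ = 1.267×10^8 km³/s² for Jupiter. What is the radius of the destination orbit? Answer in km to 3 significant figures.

Transfer time t = 26.1 hours = 93960 s, and t = π√(a_t³/μ).
So a_t = (μ t²/π²)^(1/3) = (1.267×10^8 × (93960)² / π²)^(1/3) = 4.8394×10^5 km.
Since a_t = (r₁ + r₂)/2, r₂ = 2a_t − r₁ = 2×4.8394×10^5 − 94000 = 8.7388×10^5 km.

r₂ = 8.74×10^5 km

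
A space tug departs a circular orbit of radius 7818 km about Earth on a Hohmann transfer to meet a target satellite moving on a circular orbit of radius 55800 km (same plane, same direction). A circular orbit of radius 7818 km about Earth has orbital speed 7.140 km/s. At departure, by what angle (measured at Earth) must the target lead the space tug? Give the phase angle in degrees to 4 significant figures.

φ = 102.5°

From the circular-orbit relation v² = μ/r at r = 7818 km: μ = v²r = (7.140)² × 7818 = 3.98559×10^5 km³/s².
Semi-major axis of the transfer orbit: a_t = (7818 + 55800)/2 = 31809 km.
Transfer time t = π√(a_t³/μ) = 28231.2 s.
Target angular speed ω₂ = √(μ/r₂³) = 4.78955×10^-5 rad/s.
Angle swept by the target during transfer: ω₂·t = 1.3521 rad = 77.47°.
The space tug traverses 180° on the transfer ellipse, so the target must lead by 180° − 77.47° = 102.5°.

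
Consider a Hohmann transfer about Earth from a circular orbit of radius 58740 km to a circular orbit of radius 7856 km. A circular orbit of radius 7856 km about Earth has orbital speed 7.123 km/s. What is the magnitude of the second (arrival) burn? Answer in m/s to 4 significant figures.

Δv₂ = 2338 m/s

From the circular-orbit relation v² = μ/r at r = 7856 km: μ = v²r = (7.123)² × 7856 = 3.98591×10^5 km³/s².
The Hohmann ellipse has a_t = (r₁ + r₂)/2 = 33298 km.
Circular speed at r = 7856 km: v_c = √(μ/r) = 7.123 km/s.
Vis-viva on the transfer ellipse at r = 7856 km gives v_t = √[μ(2/r − 1/a_t)] = 9.461 km/s.
Δv₂ = |v_t − v_c| = |9.461 − 7.123| = 2.338 km/s.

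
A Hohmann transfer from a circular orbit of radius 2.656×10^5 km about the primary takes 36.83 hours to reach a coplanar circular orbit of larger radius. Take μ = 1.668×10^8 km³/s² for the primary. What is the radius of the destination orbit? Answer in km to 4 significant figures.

r₂ = 1.069×10^6 km

Transfer time t = 36.83 hours = 1.32588×10^5 s, and t = π√(a_t³/μ).
So a_t = (μ t²/π²)^(1/3) = (1.668×10^8 × (1.32588×10^5)² / π²)^(1/3) = 6.6727×10^5 km.
Since a_t = (r₁ + r₂)/2, r₂ = 2a_t − r₁ = 2×6.6727×10^5 − 2.656×10^5 = 1.06894×10^6 km.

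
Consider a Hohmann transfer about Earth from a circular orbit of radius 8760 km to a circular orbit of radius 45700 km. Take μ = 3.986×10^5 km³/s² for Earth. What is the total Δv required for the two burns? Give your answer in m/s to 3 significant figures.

Δv = 3270 m/s

Transfer-ellipse semi-major axis a_t = (r₁ + r₂)/2 = (8760 + 45700)/2 = 27230 km.
Circular speed at r₁: v₁ = √(μ/r₁) = √(3.986×10^5/8760) = 6.746 km/s.
On the transfer ellipse at r₁, vis-viva equation gives v_p = √[μ(2/r₁ − 1/a_t)] = 8.739 km/s.
First burn Δv₁ = |v_p − v₁| = 1.993 km/s.
At r₂, v₂ = √(μ/r₂) = 2.953 km/s.
Transfer-orbit speed at r₂: v_a = √[μ(2/r₂ − 1/a_t)] = 1.675 km/s.
Second burn Δv₂ = |v₂ − v_a| = 1.278 km/s.
Δv = Δv₁ + Δv₂ = 1.993 + 1.278 = 3.271 km/s.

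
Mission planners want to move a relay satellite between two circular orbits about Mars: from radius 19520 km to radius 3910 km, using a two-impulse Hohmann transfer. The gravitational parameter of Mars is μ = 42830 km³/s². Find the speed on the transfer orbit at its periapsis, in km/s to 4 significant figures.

The Hohmann ellipse has a_t = (r₁ + r₂)/2 = 11715 km.
The periapsis of the transfer ellipse is at r = 3910 km.
From the vis-viva equation, v = √[μ(2/r − 1/a_t)] = 4.272 km/s.

v = 4.272 km/s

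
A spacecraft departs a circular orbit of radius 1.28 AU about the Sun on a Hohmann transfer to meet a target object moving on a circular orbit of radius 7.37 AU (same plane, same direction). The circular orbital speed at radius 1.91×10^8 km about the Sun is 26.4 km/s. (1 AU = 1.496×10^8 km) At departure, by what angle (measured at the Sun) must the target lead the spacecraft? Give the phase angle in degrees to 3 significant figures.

From the circular-orbit relation v² = μ/r at r = 1.91×10^8 km: μ = v²r = (26.4)² × 1.91×10^8 = 1.33119×10^11 km³/s².
In km: r₁ = 1.28 × 1.496×10^8 = 1.91488×10^8 km; r₂ = 7.37 × 1.496×10^8 = 1.102552×10^9 km.
Transfer-ellipse semi-major axis a_t = (r₁ + r₂)/2 = (1.91488×10^8 + 1.102552×10^9)/2 = 6.4702×10^8 km.
Transfer time t = π√(a_t³/μ) = 1.4171×10^8 s.
Target angular speed ω₂ = √(μ/r₂³) = 9.9660×10^-9 rad/s.
Angle swept by the target during transfer: ω₂·t = 1.4123 rad = 80.92°.
The spacecraft traverses 180° on the transfer ellipse, so the target must lead by 180° − 80.92° = 99.1°.

φ = 99.1°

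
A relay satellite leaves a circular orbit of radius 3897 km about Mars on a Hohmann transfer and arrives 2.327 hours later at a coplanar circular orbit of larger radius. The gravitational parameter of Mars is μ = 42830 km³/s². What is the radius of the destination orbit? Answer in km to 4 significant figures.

r₂ = 9559 km

Transfer time t = 2.327 hours = 8377.2 s, and t = π√(a_t³/μ).
So a_t = (μ t²/π²)^(1/3) = (42830 × (8377.2)² / π²)^(1/3) = 6727.9 km.
Since a_t = (r₁ + r₂)/2, r₂ = 2a_t − r₁ = 2×6727.9 − 3897 = 9558.8 km.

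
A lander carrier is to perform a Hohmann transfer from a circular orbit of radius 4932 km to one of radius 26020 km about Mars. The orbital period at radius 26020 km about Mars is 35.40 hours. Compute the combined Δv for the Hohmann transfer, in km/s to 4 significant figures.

Δv = 1.433 km/s

From Kepler's third law T² = 4π²r³/μ at r = 26020 km, T = 35.40 hours = 35.40 × 3600 s = 1.2744×10^5 s: μ = 4π²r³/T² = 42822.3 km³/s².
The Hohmann ellipse has a_t = (r₁ + r₂)/2 = 15476 km.
Circular speed at r₁: v₁ = √(μ/r₁) = √(42822.3/4932) = 2.9466 km/s.
Transfer-orbit speed at r₁ (vis-viva equation): v_p = √[μ(2/r₁ − 1/a_t)] = 3.8207 km/s.
First burn Δv₁ = |v_p − v₁| = 0.8741 km/s.
At r₂, v₂ = √(μ/r₂) = 1.2829 km/s.
Transfer-orbit speed at r₂: v_a = √[μ(2/r₂ − 1/a_t)] = 0.72421 km/s.
Second burn Δv₂ = |v₂ − v_a| = 0.5587 km/s.
Δv = Δv₁ + Δv₂ = 0.8741 + 0.5587 = 1.433 km/s.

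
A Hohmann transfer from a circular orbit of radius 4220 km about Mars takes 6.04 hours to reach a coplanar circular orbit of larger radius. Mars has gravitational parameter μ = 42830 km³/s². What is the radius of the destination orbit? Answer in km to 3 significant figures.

r₂ = 21200 km

Transfer time t = 6.04 hours = 21744 s, and t = π√(a_t³/μ).
So a_t = (μ t²/π²)^(1/3) = (42830 × (21744)² / π²)^(1/3) = 12707 km.
Since a_t = (r₁ + r₂)/2, r₂ = 2a_t − r₁ = 2×12707 − 4220 = 21194 km.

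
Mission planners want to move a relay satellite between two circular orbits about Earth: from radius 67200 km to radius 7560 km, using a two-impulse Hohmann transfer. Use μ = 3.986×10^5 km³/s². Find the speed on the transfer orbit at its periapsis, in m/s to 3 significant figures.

v = 9740 m/s

Semi-major axis of the transfer orbit: a_t = (67200 + 7560)/2 = 37380 km.
At periapsis, r = 7560 km.
Vis-viva: v = √[μ(2/r − 1/a_t)] = √[3.986×10^5 × (2/7560 − 1/37380)] = 9.736 km/s.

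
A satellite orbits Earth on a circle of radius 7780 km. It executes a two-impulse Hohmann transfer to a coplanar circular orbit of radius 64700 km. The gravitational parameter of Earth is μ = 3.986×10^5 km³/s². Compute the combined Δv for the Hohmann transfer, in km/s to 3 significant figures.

Δv = 3.74 km/s

The Hohmann ellipse has a_t = (r₁ + r₂)/2 = 36240 km.
At r₁ the circular-orbit speed is v₁ = √(μ/r₁) = 7.158 km/s.
On the transfer ellipse at r₁, vis-viva gives v_p = √[μ(2/r₁ − 1/a_t)] = 9.564 km/s.
First burn Δv₁ = |v_p − v₁| = 2.406 km/s.
Circular speed at r₂: v₂ = √(μ/r₂) = 2.482 km/s.
Transfer-orbit speed at r₂: v_a = √[μ(2/r₂ − 1/a_t)] = 1.150 km/s.
Second burn Δv₂ = |v₂ − v_a| = 1.332 km/s.
Total Δv = Δv₁ + Δv₂ = 3.738 km/s.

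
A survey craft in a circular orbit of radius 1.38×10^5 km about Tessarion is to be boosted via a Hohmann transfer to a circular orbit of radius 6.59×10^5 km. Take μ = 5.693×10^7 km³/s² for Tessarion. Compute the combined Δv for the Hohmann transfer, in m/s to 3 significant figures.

Δv = 9630 m/s

The Hohmann ellipse has a_t = (r₁ + r₂)/2 = 3.985×10^5 km.
At r₁ the circular-orbit speed is v₁ = √(μ/r₁) = 20.311 km/s.
Transfer-orbit speed at r₁ (v² = μ(2/r − 1/a)): v_p = √[μ(2/r₁ − 1/a_t)] = 26.119 km/s.
First burn Δv₁ = |v_p − v₁| = 5.808 km/s.
Circular speed at r₂: v₂ = √(μ/r₂) = 9.295 km/s.
Transfer-orbit speed at r₂: v_a = √[μ(2/r₂ − 1/a_t)] = 5.470 km/s.
Second burn Δv₂ = |v₂ − v_a| = 3.825 km/s.
Total Δv = Δv₁ + Δv₂ = 9.633 km/s.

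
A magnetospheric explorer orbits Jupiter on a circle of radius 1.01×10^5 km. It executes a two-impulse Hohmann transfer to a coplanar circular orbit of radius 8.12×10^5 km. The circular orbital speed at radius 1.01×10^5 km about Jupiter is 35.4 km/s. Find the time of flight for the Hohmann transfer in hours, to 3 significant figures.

t = 23.9 hours

From the circular-orbit relation v² = μ/r at r = 1.01×10^5 km: μ = v²r = (35.4)² × 1.01×10^5 = 1.26569×10^8 km³/s².
Transfer-ellipse semi-major axis a_t = (r₁ + r₂)/2 = (1.010×10^5 + 8.120×10^5)/2 = 4.565×10^5 km.
By Kepler's third law the transfer-orbit period is T = 2π√(a_t³/μ), so t = T/2 = 86130 s.
Converting: 86130 s ÷ 3600 s/hour = 23.9 hours.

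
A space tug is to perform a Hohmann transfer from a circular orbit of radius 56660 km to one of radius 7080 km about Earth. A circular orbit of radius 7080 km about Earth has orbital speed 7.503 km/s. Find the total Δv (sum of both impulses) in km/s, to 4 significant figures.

From the circular-orbit relation v² = μ/r at r = 7080 km: μ = v²r = (7.503)² × 7080 = 3.98569×10^5 km³/s².
Transfer-ellipse semi-major axis a_t = (r₁ + r₂)/2 = (56660 + 7080)/2 = 31870 km.
At r₁ the circular-orbit speed is v₁ = √(μ/r₁) = 2.652 km/s.
On the transfer ellipse at r₁, vis-viva gives v_a = √[μ(2/r₁ − 1/a_t)] = 1.250 km/s.
First burn Δv₁ = |v_a − v₁| = 1.402 km/s.
Circular speed at r₂: v₂ = √(μ/r₂) = 7.5030 km/s.
Transfer-orbit speed at r₂: v_p = √[μ(2/r₂ − 1/a_t)] = 10.004 km/s.
Second burn Δv₂ = |v₂ − v_p| = 2.501 km/s.
Δv = Δv₁ + Δv₂ = 1.402 + 2.501 = 3.903 km/s.

Δv = 3.903 km/s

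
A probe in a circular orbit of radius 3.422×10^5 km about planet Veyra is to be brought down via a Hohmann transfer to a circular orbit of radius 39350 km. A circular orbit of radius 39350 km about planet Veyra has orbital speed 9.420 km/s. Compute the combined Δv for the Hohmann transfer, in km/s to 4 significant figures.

From the circular-orbit relation v² = μ/r at r = 39350 km: μ = v²r = (9.420)² × 39350 = 3.49178×10^6 km³/s².
The Hohmann ellipse has a_t = (r₁ + r₂)/2 = 1.90775×10^5 km.
At r₁ the circular-orbit speed is v₁ = √(μ/r₁) = 3.1944 km/s.
On the transfer ellipse at r₁, vis-viva equation gives v_a = √[μ(2/r₁ − 1/a_t)] = 1.4508 km/s.
First burn Δv₁ = |v_a − v₁| = 1.744 km/s.
Circular speed at r₂: v₂ = √(μ/r₂) = 9.4200 km/s.
Transfer-orbit speed at r₂: v_p = √[μ(2/r₂ − 1/a_t)] = 12.616 km/s.
Second burn Δv₂ = |v₂ − v_p| = 3.196 km/s.
Total Δv = Δv₁ + Δv₂ = 4.940 km/s.

Δv = 4.940 km/s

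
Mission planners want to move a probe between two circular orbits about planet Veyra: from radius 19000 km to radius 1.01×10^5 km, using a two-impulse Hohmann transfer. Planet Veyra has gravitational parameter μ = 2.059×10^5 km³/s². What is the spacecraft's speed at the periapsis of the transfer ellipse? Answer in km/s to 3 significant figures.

Semi-major axis of the transfer orbit: a_t = (19000 + 1.010×10^5)/2 = 60000 km.
At periapsis, r = 19000 km.
Applying v² = μ(2/r − 1/a_t): v = 4.271 km/s.

v = 4.27 km/s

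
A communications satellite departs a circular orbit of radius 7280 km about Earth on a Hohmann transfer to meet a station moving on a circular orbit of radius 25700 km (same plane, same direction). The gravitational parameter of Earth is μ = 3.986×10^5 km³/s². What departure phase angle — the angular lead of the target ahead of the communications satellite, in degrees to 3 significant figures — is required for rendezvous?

The Hohmann ellipse has a_t = (r₁ + r₂)/2 = 16490 km.
The half-period of the transfer ellipse is t = π√(a_t³/μ) = 10536.9 s.
Target angular speed ω₂ = √(μ/r₂³) = 1.53239×10^-4 rad/s.
Angle swept by the target during transfer: ω₂·t = 1.61466 rad = 92.51°.
Arrival is 180° from departure on the ellipse, so φ = 180° − 92.51° = 87.5°.

φ = 87.5°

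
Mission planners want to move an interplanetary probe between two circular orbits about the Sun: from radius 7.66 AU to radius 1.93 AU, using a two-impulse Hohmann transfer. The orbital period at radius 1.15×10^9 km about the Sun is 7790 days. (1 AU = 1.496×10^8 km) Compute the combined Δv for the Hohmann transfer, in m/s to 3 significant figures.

From Kepler's third law T² = 4π²r³/μ at r = 1.15×10^9 km, T = 7790 days = 7790 × 86400 s = 6.73056×10^8 s: μ = 4π²r³/T² = 1.32541×10^11 km³/s².
In km: r₁ = 7.66 × 1.496×10^8 = 1.145936×10^9 km; r₂ = 1.93 × 1.496×10^8 = 2.88728×10^8 km.
The Hohmann ellipse has a_t = (r₁ + r₂)/2 = 7.17332×10^8 km.
Circular speed at r₁: v₁ = √(μ/r₁) = √(1.32541×10^11/1.145936×10^9) = 10.75462 km/s.
On the transfer ellipse at r₁, vis-viva gives v_a = √[μ(2/r₁ − 1/a_t)] = 6.823066 km/s.
First burn Δv₁ = |v_a − v₁| = 3.9316 km/s.
Circular speed at r₂: v₂ = √(μ/r₂) = 21.4255 km/s.
Transfer-orbit speed at r₂: v_p = √[μ(2/r₂ − 1/a_t)] = 27.0801 km/s.
Second burn Δv₂ = |v₂ − v_p| = 5.6546 km/s.
Total Δv = Δv₁ + Δv₂ = 9.586 km/s.

Δv = 9590 m/s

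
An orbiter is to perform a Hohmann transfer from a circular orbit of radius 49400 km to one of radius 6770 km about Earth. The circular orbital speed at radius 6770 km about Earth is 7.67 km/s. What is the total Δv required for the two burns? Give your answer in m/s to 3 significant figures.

Δv = 3950 m/s

From the circular-orbit relation v² = μ/r at r = 6770 km: μ = v²r = (7.67)² × 6770 = 3.98272×10^5 km³/s².
The Hohmann ellipse has a_t = (r₁ + r₂)/2 = 28085 km.
At r₁ the circular-orbit speed is v₁ = √(μ/r₁) = 2.8394 km/s.
On the transfer ellipse at r₁, v² = μ(2/r − 1/a) gives v_a = √[μ(2/r₁ − 1/a_t)] = 1.3941 km/s.
First burn Δv₁ = |v_a − v₁| = 1.4453 km/s.
At r₂, v₂ = √(μ/r₂) = 7.67000 km/s.
Transfer-orbit speed at r₂: v_p = √[μ(2/r₂ − 1/a_t)] = 10.1724 km/s.
Second burn Δv₂ = |v₂ − v_p| = 2.5024 km/s.
Δv = Δv₁ + Δv₂ = 1.4453 + 2.5024 = 3.948 km/s.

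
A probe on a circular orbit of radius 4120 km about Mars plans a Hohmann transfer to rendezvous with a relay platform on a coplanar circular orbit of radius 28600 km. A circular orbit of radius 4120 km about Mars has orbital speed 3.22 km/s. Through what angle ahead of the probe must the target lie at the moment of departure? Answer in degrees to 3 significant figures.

φ = 102°

From the circular-orbit relation v² = μ/r at r = 4120 km: μ = v²r = (3.22)² × 4120 = 42717.8 km³/s².
The Hohmann ellipse has a_t = (r₁ + r₂)/2 = 16360 km.
The half-period of the transfer ellipse is t = π√(a_t³/μ) = 31810 s.
Target angular speed ω₂ = √(μ/r₂³) = 4.273×10^-5 rad/s.
Angle swept by the target during transfer: ω₂·t = 1.3592 rad = 77.88°.
The probe traverses 180° on the transfer ellipse, so the target must lead by 180° − 77.88° = 102°.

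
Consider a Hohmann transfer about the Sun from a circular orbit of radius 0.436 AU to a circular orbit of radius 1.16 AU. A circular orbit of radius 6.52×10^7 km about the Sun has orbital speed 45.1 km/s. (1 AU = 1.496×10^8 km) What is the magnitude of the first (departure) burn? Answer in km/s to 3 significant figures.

Δv₁ = 9.27 km/s

From the circular-orbit relation v² = μ/r at r = 6.52×10^7 km: μ = v²r = (45.1)² × 6.52×10^7 = 1.32617×10^11 km³/s².
In km: r₁ = 0.436 × 1.496×10^8 = 6.52256×10^7 km; r₂ = 1.16 × 1.496×10^8 = 1.73536×10^8 km.
Transfer-ellipse semi-major axis a_t = (r₁ + r₂)/2 = (6.52256×10^7 + 1.73536×10^8)/2 = 1.193808×10^8 km.
On the circular orbit at r = 6.52256×10^7 km, v_c = √(μ/r) = 45.091 km/s.
Vis-viva on the transfer ellipse at r = 6.52256×10^7 km gives v_t = √[μ(2/r − 1/a_t)] = 54.365 km/s.
Δv₁ = |v_t − v_c| = |54.365 − 45.091| = 9.274 km/s.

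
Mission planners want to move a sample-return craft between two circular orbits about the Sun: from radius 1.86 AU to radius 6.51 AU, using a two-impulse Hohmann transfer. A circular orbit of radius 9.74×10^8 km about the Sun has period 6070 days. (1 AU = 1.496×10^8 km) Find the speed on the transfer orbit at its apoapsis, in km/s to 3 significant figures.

v = 7.78 km/s

From Kepler's third law T² = 4π²r³/μ at r = 9.74×10^8 km, T = 6070 days = 6070 × 86400 s = 5.24448×10^8 s: μ = 4π²r³/T² = 1.32627×10^11 km³/s².
In km: r₁ = 1.86 × 1.496×10^8 = 2.78256×10^8 km; r₂ = 6.51 × 1.496×10^8 = 9.73896×10^8 km.
The Hohmann ellipse has a_t = (r₁ + r₂)/2 = 6.26076×10^8 km.
The apoapsis of the transfer ellipse is at r = 9.73896×10^8 km.
Vis-viva: v = √[μ(2/r − 1/a_t)] = √[1.32627×10^11 × (2/9.73896×10^8 − 1/6.26076×10^8)] = 7.780 km/s.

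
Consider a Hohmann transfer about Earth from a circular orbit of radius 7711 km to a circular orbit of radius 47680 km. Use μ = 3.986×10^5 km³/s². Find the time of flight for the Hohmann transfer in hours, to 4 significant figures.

Transfer-ellipse semi-major axis a_t = (r₁ + r₂)/2 = (7711 + 47680)/2 = 27695.5 km.
Transfer time t = π√(a_t³/μ) = π√((27695.5)³ / 3.986×10^5) = 22935 s.
Converting: 22935 s ÷ 3600 s/hour = 6.371 hours.

t = 6.371 hours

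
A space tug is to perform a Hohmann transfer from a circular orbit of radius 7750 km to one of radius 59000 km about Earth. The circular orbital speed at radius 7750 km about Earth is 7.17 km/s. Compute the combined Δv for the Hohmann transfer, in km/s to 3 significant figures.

From the circular-orbit relation v² = μ/r at r = 7750 km: μ = v²r = (7.17)² × 7750 = 3.98419×10^5 km³/s².
The Hohmann ellipse has a_t = (r₁ + r₂)/2 = 33375 km.
At r₁ the circular-orbit speed is v₁ = √(μ/r₁) = 7.17000 km/s.
Transfer-orbit speed at r₁ (v² = μ(2/r − 1/a)): v_p = √[μ(2/r₁ − 1/a_t)] = 9.53311 km/s.
First burn Δv₁ = |v_p − v₁| = 2.36311 km/s.
At r₂, v₂ = √(μ/r₂) = 2.5986 km/s.
Transfer-orbit speed at r₂: v_a = √[μ(2/r₂ − 1/a_t)] = 1.2522 km/s.
Second burn Δv₂ = |v₂ − v_a| = 1.34640 km/s.
Δv = Δv₁ + Δv₂ = 2.36311 + 1.34640 = 3.710 km/s.

Δv = 3.71 km/s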